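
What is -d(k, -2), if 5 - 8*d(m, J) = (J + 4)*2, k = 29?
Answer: -1/8 ≈ -0.12500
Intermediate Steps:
d(m, J) = -3/8 - J/4 (d(m, J) = 5/8 - (J + 4)*2/8 = 5/8 - (4 + J)*2/8 = 5/8 - (8 + 2*J)/8 = 5/8 + (-1 - J/4) = -3/8 - J/4)
-d(k, -2) = -(-3/8 - 1/4*(-2)) = -(-3/8 + 1/2) = -1*1/8 = -1/8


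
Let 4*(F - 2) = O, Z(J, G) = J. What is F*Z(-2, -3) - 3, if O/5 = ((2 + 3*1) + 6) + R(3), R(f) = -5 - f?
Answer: -29/2 ≈ -14.500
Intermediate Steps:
O = 15 (O = 5*(((2 + 3*1) + 6) + (-5 - 1*3)) = 5*(((2 + 3) + 6) + (-5 - 3)) = 5*((5 + 6) - 8) = 5*(11 - 8) = 5*3 = 15)
F = 23/4 (F = 2 + (¼)*15 = 2 + 15/4 = 23/4 ≈ 5.7500)
F*Z(-2, -3) - 3 = (23/4)*(-2) - 3 = -23/2 - 3 = -29/2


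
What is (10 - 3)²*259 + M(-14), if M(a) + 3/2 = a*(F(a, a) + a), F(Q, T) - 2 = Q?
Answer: 26107/2 ≈ 13054.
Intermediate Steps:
F(Q, T) = 2 + Q
M(a) = -3/2 + a*(2 + 2*a) (M(a) = -3/2 + a*((2 + a) + a) = -3/2 + a*(2 + 2*a))
(10 - 3)²*259 + M(-14) = (10 - 3)²*259 + (-3/2 + 2*(-14) + 2*(-14)²) = 7²*259 + (-3/2 - 28 + 2*196) = 49*259 + (-3/2 - 28 + 392) = 12691 + 725/2 = 26107/2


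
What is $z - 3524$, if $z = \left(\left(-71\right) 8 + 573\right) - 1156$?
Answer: $-4675$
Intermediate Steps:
$z = -1151$ ($z = \left(-568 + 573\right) - 1156 = 5 - 1156 = -1151$)
$z - 3524 = -1151 - 3524 = -4675$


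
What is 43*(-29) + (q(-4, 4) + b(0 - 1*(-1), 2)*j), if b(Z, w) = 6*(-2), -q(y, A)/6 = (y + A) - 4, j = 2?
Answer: -1247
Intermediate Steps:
q(y, A) = 24 - 6*A - 6*y (q(y, A) = -6*((y + A) - 4) = -6*((A + y) - 4) = -6*(-4 + A + y) = 24 - 6*A - 6*y)
b(Z, w) = -12
43*(-29) + (q(-4, 4) + b(0 - 1*(-1), 2)*j) = 43*(-29) + ((24 - 6*4 - 6*(-4)) - 12*2) = -1247 + ((24 - 24 + 24) - 24) = -1247 + (24 - 24) = -1247 + 0 = -1247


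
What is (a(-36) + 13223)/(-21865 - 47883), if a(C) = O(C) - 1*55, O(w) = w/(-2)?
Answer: -6593/34874 ≈ -0.18905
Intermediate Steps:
O(w) = -w/2 (O(w) = w*(-½) = -w/2)
a(C) = -55 - C/2 (a(C) = -C/2 - 1*55 = -C/2 - 55 = -55 - C/2)
(a(-36) + 13223)/(-21865 - 47883) = ((-55 - ½*(-36)) + 13223)/(-21865 - 47883) = ((-55 + 18) + 13223)/(-69748) = (-37 + 13223)*(-1/69748) = 13186*(-1/69748) = -6593/34874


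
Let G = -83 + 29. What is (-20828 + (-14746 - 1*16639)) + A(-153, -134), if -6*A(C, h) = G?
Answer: -52204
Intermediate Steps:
G = -54
A(C, h) = 9 (A(C, h) = -⅙*(-54) = 9)
(-20828 + (-14746 - 1*16639)) + A(-153, -134) = (-20828 + (-14746 - 1*16639)) + 9 = (-20828 + (-14746 - 16639)) + 9 = (-20828 - 31385) + 9 = -52213 + 9 = -52204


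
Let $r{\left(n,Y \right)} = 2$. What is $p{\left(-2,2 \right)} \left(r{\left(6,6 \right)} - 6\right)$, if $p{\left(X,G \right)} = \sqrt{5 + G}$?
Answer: $- 4 \sqrt{7} \approx -10.583$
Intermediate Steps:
$p{\left(-2,2 \right)} \left(r{\left(6,6 \right)} - 6\right) = \sqrt{5 + 2} \left(2 - 6\right) = \sqrt{7} \left(2 - 6\right) = \sqrt{7} \left(-4\right) = - 4 \sqrt{7}$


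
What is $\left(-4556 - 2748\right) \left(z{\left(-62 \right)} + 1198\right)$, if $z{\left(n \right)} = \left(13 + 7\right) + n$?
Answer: $-8443424$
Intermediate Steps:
$z{\left(n \right)} = 20 + n$
$\left(-4556 - 2748\right) \left(z{\left(-62 \right)} + 1198\right) = \left(-4556 - 2748\right) \left(\left(20 - 62\right) + 1198\right) = - 7304 \left(-42 + 1198\right) = \left(-7304\right) 1156 = -8443424$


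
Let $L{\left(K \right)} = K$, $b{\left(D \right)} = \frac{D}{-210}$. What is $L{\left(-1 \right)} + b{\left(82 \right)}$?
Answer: $- \frac{146}{105} \approx -1.3905$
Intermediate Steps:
$b{\left(D \right)} = - \frac{D}{210}$ ($b{\left(D \right)} = D \left(- \frac{1}{210}\right) = - \frac{D}{210}$)
$L{\left(-1 \right)} + b{\left(82 \right)} = -1 - \frac{41}{105} = - \frac{146}{105}$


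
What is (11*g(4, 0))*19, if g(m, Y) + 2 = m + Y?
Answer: 418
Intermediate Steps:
g(m, Y) = -2 + Y + m (g(m, Y) = -2 + (m + Y) = -2 + (Y + m) = -2 + Y + m)
(11*g(4, 0))*19 = (11*(-2 + 0 + 4))*19 = (11*2)*19 = 22*19 = 418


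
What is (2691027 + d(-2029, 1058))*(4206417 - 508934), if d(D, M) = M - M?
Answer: 9950026585041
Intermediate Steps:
d(D, M) = 0
(2691027 + d(-2029, 1058))*(4206417 - 508934) = (2691027 + 0)*(4206417 - 508934) = 2691027*3697483 = 9950026585041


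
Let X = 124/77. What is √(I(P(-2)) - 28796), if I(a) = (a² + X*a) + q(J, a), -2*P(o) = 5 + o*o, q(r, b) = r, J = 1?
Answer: I*√682593835/154 ≈ 169.65*I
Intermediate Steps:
X = 124/77 (X = 124*(1/77) = 124/77 ≈ 1.6104)
P(o) = -5/2 - o²/2 (P(o) = -(5 + o*o)/2 = -(5 + o²)/2 = -5/2 - o²/2)
I(a) = 1 + a² + 124*a/77 (I(a) = (a² + 124*a/77) + 1 = 1 + a² + 124*a/77)
√(I(P(-2)) - 28796) = √((1 + (-5/2 - ½*(-2)²)² + 124*(-5/2 - ½*(-2)²)/77) - 28796) = √((1 + (-5/2 - ½*4)² + 124*(-5/2 - ½*4)/77) - 28796) = √((1 + (-5/2 - 2)² + 124*(-5/2 - 2)/77) - 28796) = √((1 + (-9/2)² + (124/77)*(-9/2)) - 28796) = √((1 + 81/4 - 558/77) - 28796) = √(4313/308 - 28796) = √(-8864855/308) = I*√682593835/154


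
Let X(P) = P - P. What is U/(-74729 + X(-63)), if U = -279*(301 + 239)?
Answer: 150660/74729 ≈ 2.0161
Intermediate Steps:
X(P) = 0
U = -150660 (U = -279*540 = -150660)
U/(-74729 + X(-63)) = -150660/(-74729 + 0) = -150660/(-74729) = -150660*(-1/74729) = 150660/74729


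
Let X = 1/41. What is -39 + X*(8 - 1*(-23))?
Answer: -1568/41 ≈ -38.244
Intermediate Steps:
X = 1/41 ≈ 0.024390
-39 + X*(8 - 1*(-23)) = -39 + (8 - 1*(-23))/41 = -39 + (8 + 23)/41 = -39 + (1/41)*31 = -39 + 31/41 = -1568/41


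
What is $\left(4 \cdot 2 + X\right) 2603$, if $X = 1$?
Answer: $23427$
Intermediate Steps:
$\left(4 \cdot 2 + X\right) 2603 = \left(4 \cdot 2 + 1\right) 2603 = \left(8 + 1\right) 2603 = 9 \cdot 2603 = 23427$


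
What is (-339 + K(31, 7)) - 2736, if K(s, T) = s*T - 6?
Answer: -2864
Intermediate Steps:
K(s, T) = -6 + T*s (K(s, T) = T*s - 6 = -6 + T*s)
(-339 + K(31, 7)) - 2736 = (-339 + (-6 + 7*31)) - 2736 = (-339 + (-6 + 217)) - 2736 = (-339 + 211) - 2736 = -128 - 2736 = -2864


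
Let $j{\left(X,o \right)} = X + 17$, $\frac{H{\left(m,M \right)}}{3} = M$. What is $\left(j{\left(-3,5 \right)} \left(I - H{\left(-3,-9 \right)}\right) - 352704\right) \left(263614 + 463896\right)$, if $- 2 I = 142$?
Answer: $-257043833200$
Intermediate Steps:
$H{\left(m,M \right)} = 3 M$
$j{\left(X,o \right)} = 17 + X$
$I = -71$ ($I = \left(- \frac{1}{2}\right) 142 = -71$)
$\left(j{\left(-3,5 \right)} \left(I - H{\left(-3,-9 \right)}\right) - 352704\right) \left(263614 + 463896\right) = \left(\left(17 - 3\right) \left(-71 - 3 \left(-9\right)\right) - 352704\right) \left(263614 + 463896\right) = \left(14 \left(-71 - -27\right) - 352704\right) 727510 = \left(14 \left(-71 + 27\right) - 352704\right) 727510 = \left(14 \left(-44\right) - 352704\right) 727510 = \left(-616 - 352704\right) 727510 = \left(-353320\right) 727510 = -257043833200$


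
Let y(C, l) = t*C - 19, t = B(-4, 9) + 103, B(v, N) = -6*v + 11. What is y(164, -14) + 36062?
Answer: 58675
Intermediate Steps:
B(v, N) = 11 - 6*v
t = 138 (t = (11 - 6*(-4)) + 103 = (11 + 24) + 103 = 35 + 103 = 138)
y(C, l) = -19 + 138*C (y(C, l) = 138*C - 19 = -19 + 138*C)
y(164, -14) + 36062 = (-19 + 138*164) + 36062 = (-19 + 22632) + 36062 = 22613 + 36062 = 58675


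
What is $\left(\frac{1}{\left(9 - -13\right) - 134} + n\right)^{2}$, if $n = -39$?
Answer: $\frac{19088161}{12544} \approx 1521.7$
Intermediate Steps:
$\left(\frac{1}{\left(9 - -13\right) - 134} + n\right)^{2} = \left(\frac{1}{\left(9 - -13\right) - 134} - 39\right)^{2} = \left(\frac{1}{\left(9 + 13\right) - 134} - 39\right)^{2} = \left(\frac{1}{22 - 134} - 39\right)^{2} = \left(\frac{1}{-112} - 39\right)^{2} = \left(- \frac{1}{112} - 39\right)^{2} = \left(- \frac{4369}{112}\right)^{2} = \frac{19088161}{12544}$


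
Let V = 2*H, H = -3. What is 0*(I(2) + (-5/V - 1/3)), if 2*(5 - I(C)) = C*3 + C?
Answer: 0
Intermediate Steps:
I(C) = 5 - 2*C (I(C) = 5 - (C*3 + C)/2 = 5 - (3*C + C)/2 = 5 - 2*C)
V = -6 (V = 2*(-3) = -6)
0*(I(2) + (-5/V - 1/3)) = 0*((5 - 2*2) + (-5/(-6) - 1/3)) = 0*((5 - 4) + (-5*(-⅙) - 1*⅓)) = 0*(1 + (⅚ - ⅓)) = 0*(1 + ½) = 0*(3/2) = 0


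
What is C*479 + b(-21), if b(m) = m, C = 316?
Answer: 151343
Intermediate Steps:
C*479 + b(-21) = 316*479 - 21 = 151364 - 21 = 151343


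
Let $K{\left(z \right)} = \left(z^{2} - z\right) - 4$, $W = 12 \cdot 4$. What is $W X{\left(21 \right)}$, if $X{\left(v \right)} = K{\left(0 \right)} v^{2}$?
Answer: $-84672$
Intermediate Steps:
$W = 48$
$K{\left(z \right)} = -4 + z^{2} - z$
$X{\left(v \right)} = - 4 v^{2}$ ($X{\left(v \right)} = \left(-4 + 0^{2} - 0\right) v^{2} = \left(-4 + 0 + 0\right) v^{2} = - 4 v^{2}$)
$W X{\left(21 \right)} = 48 \left(- 4 \cdot 21^{2}\right) = 48 \left(\left(-4\right) 441\right) = 48 \left(-1764\right) = -84672$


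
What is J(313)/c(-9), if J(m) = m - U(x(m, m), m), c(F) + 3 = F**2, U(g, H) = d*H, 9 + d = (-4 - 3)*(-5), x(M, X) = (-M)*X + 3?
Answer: -7825/78 ≈ -100.32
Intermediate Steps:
x(M, X) = 3 - M*X (x(M, X) = -M*X + 3 = 3 - M*X)
d = 26 (d = -9 + (-4 - 3)*(-5) = -9 - 7*(-5) = -9 + 35 = 26)
U(g, H) = 26*H
c(F) = -3 + F**2
J(m) = -25*m (J(m) = m - 26*m = -25*m)
J(313)/c(-9) = (-25*313)/(-3 + (-9)**2) = -7825/(-3 + 81) = -7825/78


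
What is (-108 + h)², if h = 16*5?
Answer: 784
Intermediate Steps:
h = 80
(-108 + h)² = (-108 + 80)² = (-28)² = 784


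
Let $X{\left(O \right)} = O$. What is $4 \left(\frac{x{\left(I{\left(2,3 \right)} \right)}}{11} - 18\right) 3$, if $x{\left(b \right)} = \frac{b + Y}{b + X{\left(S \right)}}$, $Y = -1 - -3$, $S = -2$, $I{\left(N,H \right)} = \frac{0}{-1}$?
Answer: $- \frac{2388}{11} \approx -217.09$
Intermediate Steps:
$I{\left(N,H \right)} = 0$ ($I{\left(N,H \right)} = 0 \left(-1\right) = 0$)
$Y = 2$ ($Y = -1 + 3 = 2$)
$x{\left(b \right)} = \frac{2 + b}{-2 + b}$ ($x{\left(b \right)} = \frac{b + 2}{b - 2} = \frac{2 + b}{-2 + b}$)
$4 \left(\frac{x{\left(I{\left(2,3 \right)} \right)}}{11} - 18\right) 3 = 4 \left(\frac{\frac{1}{-2 + 0} \left(2 + 0\right)}{11} - 18\right) 3 = 4 \left(\frac{1}{-2} \cdot 2 \cdot \frac{1}{11} - 18\right) 3 = 4 \left(\left(- \frac{1}{2}\right) 2 \cdot \frac{1}{11} - 18\right) 3 = 4 \left(\left(-1\right) \frac{1}{11} - 18\right) 3 = 4 \left(- \frac{1}{11} - 18\right) 3 = 4 \left(- \frac{199}{11}\right) 3 = \left(- \frac{796}{11}\right) 3 = - \frac{2388}{11}$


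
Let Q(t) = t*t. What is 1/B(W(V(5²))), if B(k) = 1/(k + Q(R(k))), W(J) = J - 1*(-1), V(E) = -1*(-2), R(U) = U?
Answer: 12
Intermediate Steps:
V(E) = 2
Q(t) = t²
W(J) = 1 + J (W(J) = J + 1 = 1 + J)
B(k) = 1/(k + k²)
1/B(W(V(5²))) = 1/(1/((1 + 2)*(1 + (1 + 2)))) = 1/(1/(3*(1 + 3))) = 1/((⅓)/4) = 1/((⅓)*(¼)) = 1/(1/12) = 12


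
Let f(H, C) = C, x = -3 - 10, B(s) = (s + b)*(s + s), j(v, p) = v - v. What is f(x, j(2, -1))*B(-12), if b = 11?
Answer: 0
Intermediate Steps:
j(v, p) = 0
B(s) = 2*s*(11 + s) (B(s) = (s + 11)*(s + s) = (11 + s)*(2*s) = 2*s*(11 + s))
x = -13
f(x, j(2, -1))*B(-12) = 0*(2*(-12)*(11 - 12)) = 0*(2*(-12)*(-1)) = 0*24 = 0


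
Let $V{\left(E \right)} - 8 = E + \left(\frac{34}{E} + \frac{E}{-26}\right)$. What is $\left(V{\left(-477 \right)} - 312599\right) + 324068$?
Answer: $\frac{136648645}{12402} \approx 11018.0$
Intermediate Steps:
$V{\left(E \right)} = 8 + \frac{34}{E} + \frac{25 E}{26}$ ($V{\left(E \right)} = 8 + \left(E + \left(\frac{34}{E} + \frac{E}{-26}\right)\right) = 8 + \left(E + \left(\frac{34}{E} + E \left(- \frac{1}{26}\right)\right)\right) = 8 + \left(E - \left(- \frac{34}{E} + \frac{E}{26}\right)\right) = 8 + \left(\frac{34}{E} + \frac{25 E}{26}\right) = 8 + \frac{34}{E} + \frac{25 E}{26}$)
$\left(V{\left(-477 \right)} - 312599\right) + 324068 = \left(\left(8 + \frac{34}{-477} + \frac{25}{26} \left(-477\right)\right) - 312599\right) + 324068 = \left(\left(8 + 34 \left(- \frac{1}{477}\right) - \frac{11925}{26}\right) - 312599\right) + 324068 = \left(\left(8 - \frac{34}{477} - \frac{11925}{26}\right) - 312599\right) + 324068 = \left(- \frac{5589893}{12402} - 312599\right) + 324068 = - \frac{3882442691}{12402} + 324068 = \frac{136648645}{12402}$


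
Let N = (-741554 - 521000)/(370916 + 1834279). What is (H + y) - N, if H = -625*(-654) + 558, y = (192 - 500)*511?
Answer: 555533986954/2205195 ≈ 2.5192e+5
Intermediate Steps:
y = -157388 (y = -308*511 = -157388)
H = 409308 (H = 408750 + 558 = 409308)
N = -1262554/2205195 ≈ -0.57254
(H + y) - N = (409308 - 157388) - 1*(-1262554/2205195) = 251920 + 1262554/2205195 = 555533986954/2205195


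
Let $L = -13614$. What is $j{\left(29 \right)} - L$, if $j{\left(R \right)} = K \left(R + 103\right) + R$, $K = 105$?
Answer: $27503$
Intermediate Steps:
$j{\left(R \right)} = 10815 + 106 R$ ($j{\left(R \right)} = 105 \left(R + 103\right) + R = 105 \left(103 + R\right) + R = \left(10815 + 105 R\right) + R = 10815 + 106 R$)
$j{\left(29 \right)} - L = \left(10815 + 106 \cdot 29\right) - -13614 = \left(10815 + 3074\right) + 13614 = 13889 + 13614 = 27503$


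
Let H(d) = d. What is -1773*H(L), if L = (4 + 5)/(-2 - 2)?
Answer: 15957/4 ≈ 3989.3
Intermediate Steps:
L = -9/4 (L = 9/(-4) = 9*(-¼) = -9/4 ≈ -2.2500)
-1773*H(L) = -1773*(-9/4) = 15957/4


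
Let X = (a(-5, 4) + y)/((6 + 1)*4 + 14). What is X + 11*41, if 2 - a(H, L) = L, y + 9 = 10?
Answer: 18941/42 ≈ 450.98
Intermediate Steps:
y = 1 (y = -9 + 10 = 1)
a(H, L) = 2 - L
X = -1/42 (X = ((2 - 1*4) + 1)/((6 + 1)*4 + 14) = ((2 - 4) + 1)/(7*4 + 14) = (-2 + 1)/(28 + 14) = -1/42 ≈ -0.023810)
X + 11*41 = -1/42 + 11*41 = -1/42 + 451 = 18941/42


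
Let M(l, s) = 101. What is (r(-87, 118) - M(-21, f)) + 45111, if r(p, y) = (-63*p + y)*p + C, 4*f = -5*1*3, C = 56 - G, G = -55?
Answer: -441992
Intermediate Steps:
C = 111 (C = 56 - 1*(-55) = 56 + 55 = 111)
f = -15/4 (f = (-5*1*3)/4 = (-5*3)/4 = (1/4)*(-15) = -15/4 ≈ -3.7500)
r(p, y) = 111 + p*(y - 63*p) (r(p, y) = (-63*p + y)*p + 111 = (y - 63*p)*p + 111 = p*(y - 63*p) + 111 = 111 + p*(y - 63*p))
(r(-87, 118) - M(-21, f)) + 45111 = ((111 - 63*(-87)**2 - 87*118) - 1*101) + 45111 = ((111 - 63*7569 - 10266) - 101) + 45111 = ((111 - 476847 - 10266) - 101) + 45111 = (-487002 - 101) + 45111 = -487103 + 45111 = -441992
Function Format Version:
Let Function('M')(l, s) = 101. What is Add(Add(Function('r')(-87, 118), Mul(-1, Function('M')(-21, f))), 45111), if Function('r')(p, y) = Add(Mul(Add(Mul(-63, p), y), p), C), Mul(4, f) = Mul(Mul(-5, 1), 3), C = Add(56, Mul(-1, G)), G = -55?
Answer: -441992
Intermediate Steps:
C = 111 (C = Add(56, Mul(-1, -55)) = Add(56, 55) = 111)
f = Rational(-15, 4) (f = Mul(Rational(1, 4), Mul(Mul(-5, 1), 3)) = Mul(Rational(1, 4), Mul(-5, 3)) = Mul(Rational(1, 4), -15) = Rational(-15, 4) ≈ -3.7500)
Function('r')(p, y) = Add(111, Mul(p, Add(y, Mul(-63, p)))) (Function('r')(p, y) = Add(Mul(Add(Mul(-63, p), y), p), 111) = Add(Mul(Add(y, Mul(-63, p)), p), 111) = Add(Mul(p, Add(y, Mul(-63, p))), 111) = Add(111, Mul(p, Add(y, Mul(-63, p)))))
Add(Add(Function('r')(-87, 118), Mul(-1, Function('M')(-21, f))), 45111) = Add(Add(Add(111, Mul(-63, Pow(-87, 2)), Mul(-87, 118)), Mul(-1, 101)), 45111) = Add(Add(Add(111, Mul(-63, 7569), -10266), -101), 45111) = Add(Add(Add(111, -476847, -10266), -101), 45111) = Add(Add(-487002, -101), 45111) = Add(-487103, 45111) = -441992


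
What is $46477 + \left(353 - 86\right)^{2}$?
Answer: $117766$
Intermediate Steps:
$46477 + \left(353 - 86\right)^{2} = 46477 + 267^{2} = 46477 + 71289 = 117766$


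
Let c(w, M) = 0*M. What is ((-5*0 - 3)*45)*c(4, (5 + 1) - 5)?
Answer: 0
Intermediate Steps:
c(w, M) = 0
((-5*0 - 3)*45)*c(4, (5 + 1) - 5) = ((-5*0 - 3)*45)*0 = ((0 - 3)*45)*0 = -3*45*0 = -135*0 = 0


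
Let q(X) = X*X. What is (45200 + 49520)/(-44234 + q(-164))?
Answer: -47360/8669 ≈ -5.4631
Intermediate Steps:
q(X) = X²
(45200 + 49520)/(-44234 + q(-164)) = (45200 + 49520)/(-44234 + (-164)²) = 94720/(-44234 + 26896) = 94720/(-17338) = 94720*(-1/17338) = -47360/8669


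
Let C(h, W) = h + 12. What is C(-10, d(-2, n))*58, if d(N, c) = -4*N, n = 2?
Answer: 116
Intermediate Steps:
C(h, W) = 12 + h
C(-10, d(-2, n))*58 = (12 - 10)*58 = 2*58 = 116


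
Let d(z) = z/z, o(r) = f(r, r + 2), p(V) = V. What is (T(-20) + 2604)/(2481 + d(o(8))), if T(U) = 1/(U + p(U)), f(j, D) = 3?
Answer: 6127/5840 ≈ 1.0491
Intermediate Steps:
o(r) = 3
T(U) = 1/(2*U) (T(U) = 1/(U + U) = 1/(2*U))
d(z) = 1
(T(-20) + 2604)/(2481 + d(o(8))) = ((½)/(-20) + 2604)/(2481 + 1) = ((½)*(-1/20) + 2604)/2482 = (-1/40 + 2604)*(1/2482) = (104159/40)*(1/2482) = 6127/5840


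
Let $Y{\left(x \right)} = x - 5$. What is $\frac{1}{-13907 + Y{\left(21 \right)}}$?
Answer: $- \frac{1}{13891} \approx -7.1989 \cdot 10^{-5}$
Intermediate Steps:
$Y{\left(x \right)} = -5 + x$
$\frac{1}{-13907 + Y{\left(21 \right)}} = \frac{1}{-13907 + \left(-5 + 21\right)} = \frac{1}{-13907 + 16} = \frac{1}{-13891} = - \frac{1}{13891}$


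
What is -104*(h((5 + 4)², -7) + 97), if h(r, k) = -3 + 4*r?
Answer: -43472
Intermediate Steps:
-104*(h((5 + 4)², -7) + 97) = -104*((-3 + 4*(5 + 4)²) + 97) = -104*((-3 + 4*9²) + 97) = -104*((-3 + 4*81) + 97) = -104*((-3 + 324) + 97) = -104*(321 + 97) = -104*418 = -43472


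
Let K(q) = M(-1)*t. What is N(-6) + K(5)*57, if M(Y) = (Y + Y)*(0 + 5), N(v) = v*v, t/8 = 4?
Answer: -18204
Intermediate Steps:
t = 32 (t = 8*4 = 32)
N(v) = v²
M(Y) = 10*Y (M(Y) = (2*Y)*5 = 10*Y)
K(q) = -320 (K(q) = (10*(-1))*32 = -10*32 = -320)
N(-6) + K(5)*57 = (-6)² - 320*57 = 36 - 18240 = -18204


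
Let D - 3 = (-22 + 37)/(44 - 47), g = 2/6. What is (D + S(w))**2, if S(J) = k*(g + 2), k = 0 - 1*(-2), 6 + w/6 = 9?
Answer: 64/9 ≈ 7.1111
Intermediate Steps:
w = 18 (w = -36 + 6*9 = -36 + 54 = 18)
g = 1/3 (g = 2*(1/6) = 1/3 ≈ 0.33333)
k = 2 (k = 0 + 2 = 2)
D = -2 (D = 3 + (-22 + 37)/(44 - 47) = 3 + 15/(-3) = 3 + 15*(-1/3) = 3 - 5 = -2)
S(J) = 14/3 (S(J) = 2*(1/3 + 2) = 2*(7/3) = 14/3)
(D + S(w))**2 = (-2 + 14/3)**2 = (8/3)**2 = 64/9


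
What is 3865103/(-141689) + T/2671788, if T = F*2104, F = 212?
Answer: -2565883929773/94640742483 ≈ -27.112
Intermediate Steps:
T = 446048 (T = 212*2104 = 446048)
3865103/(-141689) + T/2671788 = 3865103/(-141689) + 446048/2671788 = 3865103*(-1/141689) + 446048*(1/2671788) = -3865103/141689 + 111512/667947 = -2565883929773/94640742483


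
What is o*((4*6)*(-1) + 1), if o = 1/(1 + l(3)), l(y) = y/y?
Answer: -23/2 ≈ -11.500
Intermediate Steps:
l(y) = 1
o = ½ (o = 1/(1 + 1) = 1/2 = ½ ≈ 0.50000)
o*((4*6)*(-1) + 1) = ((4*6)*(-1) + 1)/2 = (24*(-1) + 1)/2 = (-24 + 1)/2 = (½)*(-23) = -23/2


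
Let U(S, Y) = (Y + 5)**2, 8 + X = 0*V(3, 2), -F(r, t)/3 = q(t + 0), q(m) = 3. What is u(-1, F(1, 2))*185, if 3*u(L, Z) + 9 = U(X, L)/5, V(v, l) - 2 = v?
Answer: -1073/3 ≈ -357.67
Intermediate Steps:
F(r, t) = -9 (F(r, t) = -3*3 = -9)
V(v, l) = 2 + v
X = -8 (X = -8 + 0*(2 + 3) = -8 + 0*5 = -8 + 0 = -8)
U(S, Y) = (5 + Y)**2
u(L, Z) = -3 + (5 + L)**2/15 (u(L, Z) = -3 + ((5 + L)**2/5)/3 = -3 + (5 + L)**2/15)
u(-1, F(1, 2))*185 = (-3 + (5 - 1)**2/15)*185 = (-3 + (1/15)*4**2)*185 = (-3 + (1/15)*16)*185 = (-3 + 16/15)*185 = -29/15*185 = -1073/3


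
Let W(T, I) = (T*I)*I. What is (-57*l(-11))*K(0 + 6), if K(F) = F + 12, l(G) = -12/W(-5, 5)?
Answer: -12312/125 ≈ -98.496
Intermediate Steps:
W(T, I) = T*I² (W(T, I) = (I*T)*I = T*I²)
l(G) = 12/125 (l(G) = -12/((-5*5²)) = -12/((-5*25)) = -12/(-125) = -12*(-1/125) = 12/125)
K(F) = 12 + F
(-57*l(-11))*K(0 + 6) = (-57*12/125)*(12 + (0 + 6)) = -684*(12 + 6)/125 = -684/125*18 = -12312/125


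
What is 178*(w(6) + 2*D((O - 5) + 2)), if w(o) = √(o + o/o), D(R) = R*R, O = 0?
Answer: 3204 + 178*√7 ≈ 3674.9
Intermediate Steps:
D(R) = R²
w(o) = √(1 + o) (w(o) = √(o + 1) = √(1 + o))
178*(w(6) + 2*D((O - 5) + 2)) = 178*(√(1 + 6) + 2*((0 - 5) + 2)²) = 178*(√7 + 2*(-5 + 2)²) = 178*(√7 + 2*(-3)²) = 178*(√7 + 2*9) = 178*(√7 + 18) = 178*(18 + √7) = 3204 + 178*√7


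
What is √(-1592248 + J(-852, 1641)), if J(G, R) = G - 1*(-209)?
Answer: I*√1592891 ≈ 1262.1*I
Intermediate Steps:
J(G, R) = 209 + G (J(G, R) = G + 209 = 209 + G)
√(-1592248 + J(-852, 1641)) = √(-1592248 + (209 - 852)) = √(-1592248 - 643) = √(-1592891) = I*√1592891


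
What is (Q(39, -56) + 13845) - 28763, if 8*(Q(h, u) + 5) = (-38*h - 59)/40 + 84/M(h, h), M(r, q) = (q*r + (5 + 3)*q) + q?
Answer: -186299069/12480 ≈ -14928.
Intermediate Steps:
M(r, q) = 9*q + q*r (M(r, q) = (q*r + 8*q) + q = (8*q + q*r) + q = 9*q + q*r)
Q(h, u) = -1659/320 - 19*h/160 + 21/(2*h*(9 + h)) (Q(h, u) = -5 + ((-38*h - 59)/40 + 84/((h*(9 + h))))/8 = -5 + ((-59 - 38*h)*(1/40) + 84*(1/(h*(9 + h))))/8 = -5 + ((-59/40 - 19*h/20) + 84/(h*(9 + h)))/8 = -5 + (-59/40 - 19*h/20 + 84/(h*(9 + h)))/8 = -5 + (-59/320 - 19*h/160 + 21/(2*h*(9 + h))) = -1659/320 - 19*h/160 + 21/(2*h*(9 + h)))
(Q(39, -56) + 13845) - 28763 = ((1/320)*(3360 - 1*39*(9 + 39)*(1659 + 38*39))/(39*(9 + 39)) + 13845) - 28763 = ((1/320)*(1/39)*(3360 - 1*39*48*(1659 + 1482))/48 + 13845) - 28763 = ((1/320)*(1/39)*(1/48)*(3360 - 1*39*48*3141) + 13845) - 28763 = ((1/320)*(1/39)*(1/48)*(3360 - 5879952) + 13845) - 28763 = ((1/320)*(1/39)*(1/48)*(-5876592) + 13845) - 28763 = (-122429/12480 + 13845) - 28763 = 172663171/12480 - 28763 = -186299069/12480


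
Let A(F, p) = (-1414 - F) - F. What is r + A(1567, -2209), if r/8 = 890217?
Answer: 7117188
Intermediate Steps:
A(F, p) = -1414 - 2*F
r = 7121736 (r = 8*890217 = 7121736)
r + A(1567, -2209) = 7121736 + (-1414 - 2*1567) = 7121736 + (-1414 - 3134) = 7121736 - 4548 = 7117188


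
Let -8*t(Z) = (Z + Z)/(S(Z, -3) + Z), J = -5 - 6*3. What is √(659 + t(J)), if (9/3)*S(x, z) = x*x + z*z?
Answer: √579849557/938 ≈ 25.672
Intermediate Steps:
S(x, z) = x²/3 + z²/3 (S(x, z) = (x*x + z*z)/3 = (x² + z²)/3 = x²/3 + z²/3)
J = -23 (J = -5 - 18 = -23)
t(Z) = -Z/(4*(3 + Z + Z²/3)) (t(Z) = -(Z + Z)/(8*((Z²/3 + (⅓)*(-3)²) + Z)) = -2*Z/(8*((Z²/3 + (⅓)*9) + Z)) = -2*Z/(8*((Z²/3 + 3) + Z)) = -2*Z/(8*((3 + Z²/3) + Z)) = -2*Z/(8*(3 + Z + Z²/3)) = -Z/(4*(3 + Z + Z²/3)))
√(659 + t(J)) = √(659 - 3*(-23)/(36 + 4*(-23)² + 12*(-23))) = √(659 - 3*(-23)/(36 + 4*529 - 276)) = √(659 - 3*(-23)/(36 + 2116 - 276)) = √(659 - 3*(-23)/1876) = √(659 - 3*(-23)*1/1876) = √(659 + 69/1876) = √(1236353/1876) = √579849557/938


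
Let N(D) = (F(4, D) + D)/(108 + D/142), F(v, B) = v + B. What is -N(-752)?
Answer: 26625/1823 ≈ 14.605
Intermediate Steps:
F(v, B) = B + v
N(D) = (4 + 2*D)/(108 + D/142) (N(D) = ((D + 4) + D)/(108 + D/142) = ((4 + D) + D)/(108 + D*(1/142)) = (4 + 2*D)/(108 + D/142))
-N(-752) = -284*(2 - 752)/(15336 - 752) = -284*(-750)/14584 = -1*(-26625/1823) = 26625/1823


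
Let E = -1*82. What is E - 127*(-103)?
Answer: 12999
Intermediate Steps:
E = -82
E - 127*(-103) = -82 - 127*(-103) = -82 + 13081 = 12999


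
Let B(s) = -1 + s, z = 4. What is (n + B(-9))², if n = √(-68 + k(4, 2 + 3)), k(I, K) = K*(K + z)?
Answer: (10 - I*√23)² ≈ 77.0 - 95.917*I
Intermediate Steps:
k(I, K) = K*(4 + K) (k(I, K) = K*(K + 4) = K*(4 + K))
n = I*√23 (n = √(-68 + (2 + 3)*(4 + (2 + 3))) = √(-68 + 5*(4 + 5)) = √(-68 + 5*9) = √(-68 + 45) = √(-23) = I*√23 ≈ 4.7958*I)
(n + B(-9))² = (I*√23 + (-1 - 9))² = (I*√23 - 10)² = (-10 + I*√23)²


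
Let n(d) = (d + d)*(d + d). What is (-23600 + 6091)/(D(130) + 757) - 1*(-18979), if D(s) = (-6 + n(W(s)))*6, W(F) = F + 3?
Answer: 8070935094/425257 ≈ 18979.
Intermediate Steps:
W(F) = 3 + F
n(d) = 4*d² (n(d) = (2*d)*(2*d) = 4*d²)
D(s) = -36 + 24*(3 + s)² (D(s) = (-6 + 4*(3 + s)²)*6 = -36 + 24*(3 + s)²)
(-23600 + 6091)/(D(130) + 757) - 1*(-18979) = (-23600 + 6091)/((-36 + 24*(3 + 130)²) + 757) - 1*(-18979) = -17509/((-36 + 24*133²) + 757) + 18979 = -17509/((-36 + 24*17689) + 757) + 18979 = -17509/((-36 + 424536) + 757) + 18979 = -17509/(424500 + 757) + 18979 = -17509/425257 + 18979 = 8070935094/425257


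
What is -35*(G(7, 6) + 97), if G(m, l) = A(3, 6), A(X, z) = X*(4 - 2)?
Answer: -3605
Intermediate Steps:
A(X, z) = 2*X (A(X, z) = X*2 = 2*X)
G(m, l) = 6 (G(m, l) = 2*3 = 6)
-35*(G(7, 6) + 97) = -35*(6 + 97) = -35*103 = -3605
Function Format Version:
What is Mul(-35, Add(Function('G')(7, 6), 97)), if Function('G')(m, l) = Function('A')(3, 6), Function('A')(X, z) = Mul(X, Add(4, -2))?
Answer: -3605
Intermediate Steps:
Function('A')(X, z) = Mul(2, X) (Function('A')(X, z) = Mul(X, 2) = Mul(2, X))
Function('G')(m, l) = 6 (Function('G')(m, l) = Mul(2, 3) = 6)
Mul(-35, Add(Function('G')(7, 6), 97)) = Mul(-35, Add(6, 97)) = Mul(-35, 103) = -3605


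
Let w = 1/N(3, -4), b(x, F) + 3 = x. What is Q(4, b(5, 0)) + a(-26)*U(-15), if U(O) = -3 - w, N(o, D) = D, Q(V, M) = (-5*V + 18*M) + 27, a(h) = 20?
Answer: -12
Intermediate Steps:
b(x, F) = -3 + x
Q(V, M) = 27 - 5*V + 18*M
w = -¼ (w = 1/(-4) = -¼ ≈ -0.25000)
U(O) = -11/4 (U(O) = -3 - 1*(-¼) = -3 + ¼ = -11/4)
Q(4, b(5, 0)) + a(-26)*U(-15) = (27 - 5*4 + 18*(-3 + 5)) + 20*(-11/4) = (27 - 20 + 18*2) - 55 = (27 - 20 + 36) - 55 = 43 - 55 = -12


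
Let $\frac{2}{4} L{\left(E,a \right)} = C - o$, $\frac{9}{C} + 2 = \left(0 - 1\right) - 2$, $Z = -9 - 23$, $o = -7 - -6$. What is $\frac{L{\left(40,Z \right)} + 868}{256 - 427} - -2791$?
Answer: $\frac{41789}{15} \approx 2785.9$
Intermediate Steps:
$o = -1$ ($o = -7 + 6 = -1$)
$Z = -32$
$C = - \frac{9}{5}$ ($C = \frac{9}{-2 + \left(\left(0 - 1\right) - 2\right)} = \frac{9}{-2 - 3} = \frac{9}{-5} = 9 \left(- \frac{1}{5}\right) = - \frac{9}{5} \approx -1.8$)
$L{\left(E,a \right)} = - \frac{8}{5}$ ($L{\left(E,a \right)} = 2 \left(- \frac{9}{5} - -1\right) = 2 \left(- \frac{9}{5} + 1\right) = 2 \left(- \frac{4}{5}\right) = - \frac{8}{5}$)
$\frac{L{\left(40,Z \right)} + 868}{256 - 427} - -2791 = \frac{- \frac{8}{5} + 868}{256 - 427} - -2791 = \frac{4332}{5 \left(-171\right)} + 2791 = \frac{4332}{5} \left(- \frac{1}{171}\right) + 2791 = - \frac{76}{15} + 2791 = \frac{41789}{15}$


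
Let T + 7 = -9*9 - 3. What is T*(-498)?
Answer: 45318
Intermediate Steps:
T = -91 (T = -7 + (-9*9 - 3) = -7 + (-81 - 3) = -7 - 84 = -91)
T*(-498) = -91*(-498) = 45318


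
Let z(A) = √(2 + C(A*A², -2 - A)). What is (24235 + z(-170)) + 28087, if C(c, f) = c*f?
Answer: 52322 + I*√825383998 ≈ 52322.0 + 28730.0*I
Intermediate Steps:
z(A) = √(2 + A³*(-2 - A)) (z(A) = √(2 + (A*A²)*(-2 - A)) = √(2 + A³*(-2 - A)))
(24235 + z(-170)) + 28087 = (24235 + √(2 - 1*(-170)³*(2 - 170))) + 28087 = (24235 + √(2 - 1*(-4913000)*(-168))) + 28087 = (24235 + √(2 - 825384000)) + 28087 = (24235 + √(-825383998)) + 28087 = (24235 + I*√825383998) + 28087 = 52322 + I*√825383998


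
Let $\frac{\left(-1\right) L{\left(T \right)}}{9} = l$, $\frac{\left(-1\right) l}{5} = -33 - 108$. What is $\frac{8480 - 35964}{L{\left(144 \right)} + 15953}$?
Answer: $- \frac{6871}{2402} \approx -2.8605$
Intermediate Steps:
$l = 705$ ($l = - 5 \left(-33 - 108\right) = \left(-5\right) \left(-141\right) = 705$)
$L{\left(T \right)} = -6345$ ($L{\left(T \right)} = \left(-9\right) 705 = -6345$)
$\frac{8480 - 35964}{L{\left(144 \right)} + 15953} = \frac{8480 - 35964}{-6345 + 15953} = - \frac{27484}{9608} = \left(-27484\right) \frac{1}{9608} = - \frac{6871}{2402}$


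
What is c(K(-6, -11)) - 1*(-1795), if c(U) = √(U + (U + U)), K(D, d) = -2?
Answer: 1795 + I*√6 ≈ 1795.0 + 2.4495*I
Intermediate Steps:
c(U) = √3*√U (c(U) = √(U + 2*U) = √(3*U) = √3*√U)
c(K(-6, -11)) - 1*(-1795) = √3*√(-2) - 1*(-1795) = √3*(I*√2) + 1795 = I*√6 + 1795 = 1795 + I*√6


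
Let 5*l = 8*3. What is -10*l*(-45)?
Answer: 2160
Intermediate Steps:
l = 24/5 (l = (8*3)/5 = (⅕)*24 = 24/5 ≈ 4.8000)
-10*l*(-45) = -10*24/5*(-45) = -48*(-45) = 2160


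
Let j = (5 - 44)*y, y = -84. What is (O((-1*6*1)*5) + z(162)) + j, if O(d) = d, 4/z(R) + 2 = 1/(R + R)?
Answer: 2098866/647 ≈ 3244.0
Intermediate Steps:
j = 3276 (j = (5 - 44)*(-84) = -39*(-84) = 3276)
z(R) = 4/(-2 + 1/(2*R)) (z(R) = 4/(-2 + 1/(R + R)) = 4/(-2 + 1/(2*R)))
(O((-1*6*1)*5) + z(162)) + j = ((-1*6*1)*5 - 8*162/(-1 + 4*162)) + 3276 = (-6*1*5 - 8*162/(-1 + 648)) + 3276 = (-6*5 - 8*162/647) + 3276 = (-30 - 8*162*1/647) + 3276 = (-30 - 1296/647) + 3276 = -20706/647 + 3276 = 2098866/647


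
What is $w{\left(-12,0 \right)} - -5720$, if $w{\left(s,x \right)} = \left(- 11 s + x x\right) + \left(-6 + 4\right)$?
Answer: $5850$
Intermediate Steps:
$w{\left(s,x \right)} = -2 + x^{2} - 11 s$ ($w{\left(s,x \right)} = \left(- 11 s + x^{2}\right) - 2 = \left(x^{2} - 11 s\right) - 2 = -2 + x^{2} - 11 s$)
$w{\left(-12,0 \right)} - -5720 = \left(-2 + 0^{2} - -132\right) - -5720 = \left(-2 + 0 + 132\right) + 5720 = 130 + 5720 = 5850$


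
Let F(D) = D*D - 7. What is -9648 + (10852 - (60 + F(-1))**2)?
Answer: -1712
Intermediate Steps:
F(D) = -7 + D**2 (F(D) = D**2 - 7 = -7 + D**2)
-9648 + (10852 - (60 + F(-1))**2) = -9648 + (10852 - (60 + (-7 + (-1)**2))**2) = -9648 + (10852 - (60 + (-7 + 1))**2) = -9648 + (10852 - (60 - 6)**2) = -9648 + (10852 - 1*54**2) = -9648 + (10852 - 1*2916) = -9648 + (10852 - 2916) = -9648 + 7936 = -1712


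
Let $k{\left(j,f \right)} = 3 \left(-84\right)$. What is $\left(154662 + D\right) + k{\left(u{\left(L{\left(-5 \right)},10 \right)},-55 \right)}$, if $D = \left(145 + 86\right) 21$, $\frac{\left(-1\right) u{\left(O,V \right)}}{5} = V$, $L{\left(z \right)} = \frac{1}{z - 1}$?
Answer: $159261$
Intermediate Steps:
$L{\left(z \right)} = \frac{1}{-1 + z}$
$u{\left(O,V \right)} = - 5 V$
$k{\left(j,f \right)} = -252$
$D = 4851$ ($D = 231 \cdot 21 = 4851$)
$\left(154662 + D\right) + k{\left(u{\left(L{\left(-5 \right)},10 \right)},-55 \right)} = \left(154662 + 4851\right) - 252 = 159513 - 252 = 159261$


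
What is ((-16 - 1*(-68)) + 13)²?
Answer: 4225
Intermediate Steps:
((-16 - 1*(-68)) + 13)² = ((-16 + 68) + 13)² = (52 + 13)² = 65² = 4225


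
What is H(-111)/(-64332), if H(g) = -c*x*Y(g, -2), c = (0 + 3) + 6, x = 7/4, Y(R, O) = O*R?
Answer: 777/14296 ≈ 0.054351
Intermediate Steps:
x = 7/4 (x = 7*(¼) = 7/4 ≈ 1.7500)
c = 9 (c = 3 + 6 = 9)
H(g) = 63*g/2 (H(g) = -9*(7/4)*(-2*g) = -63*(-2*g)/4 = -(-63)*g/2 = 63*g/2)
H(-111)/(-64332) = ((63/2)*(-111))/(-64332) = -6993/2*(-1/64332) = 777/14296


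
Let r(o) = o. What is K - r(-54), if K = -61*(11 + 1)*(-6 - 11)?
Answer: 12498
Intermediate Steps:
K = 12444 (K = -732*(-17) = -61*(-204) = 12444)
K - r(-54) = 12444 - 1*(-54) = 12444 + 54 = 12498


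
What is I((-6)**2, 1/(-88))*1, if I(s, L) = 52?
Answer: 52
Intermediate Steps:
I((-6)**2, 1/(-88))*1 = 52*1 = 52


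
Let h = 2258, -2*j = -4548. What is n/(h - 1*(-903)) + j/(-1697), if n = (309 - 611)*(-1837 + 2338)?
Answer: -263947608/5364217 ≈ -49.205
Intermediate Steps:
j = 2274 (j = -1/2*(-4548) = 2274)
n = -151302 (n = -302*501 = -151302)
n/(h - 1*(-903)) + j/(-1697) = -151302/(2258 - 1*(-903)) + 2274/(-1697) = -151302/(2258 + 903) + 2274*(-1/1697) = -151302/3161 - 2274/1697 = -263947608/5364217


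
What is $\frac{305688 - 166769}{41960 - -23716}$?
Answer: $\frac{138919}{65676} \approx 2.1152$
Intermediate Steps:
$\frac{305688 - 166769}{41960 - -23716} = \frac{138919}{41960 + 23716} = \frac{138919}{65676}$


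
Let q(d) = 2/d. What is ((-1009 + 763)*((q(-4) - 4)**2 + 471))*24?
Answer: -2900340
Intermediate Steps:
((-1009 + 763)*((q(-4) - 4)**2 + 471))*24 = ((-1009 + 763)*((2/(-4) - 4)**2 + 471))*24 = -246*((2*(-1/4) - 4)**2 + 471)*24 = -246*((-1/2 - 4)**2 + 471)*24 = -246*((-9/2)**2 + 471)*24 = -246*(81/4 + 471)*24 = -246*1965/4*24 = -241695/2*24 = -2900340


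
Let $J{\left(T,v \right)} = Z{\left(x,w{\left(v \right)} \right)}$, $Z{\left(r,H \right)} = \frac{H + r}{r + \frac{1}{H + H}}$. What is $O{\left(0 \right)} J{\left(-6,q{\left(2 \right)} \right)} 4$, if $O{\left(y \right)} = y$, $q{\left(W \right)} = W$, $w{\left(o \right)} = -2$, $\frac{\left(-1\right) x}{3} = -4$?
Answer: $0$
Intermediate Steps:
$x = 12$ ($x = \left(-3\right) \left(-4\right) = 12$)
$Z{\left(r,H \right)} = \frac{H + r}{r + \frac{1}{2 H}}$
$J{\left(T,v \right)} = \frac{40}{47}$ ($J{\left(T,v \right)} = 2 \left(-2\right) \frac{1}{1 + 2 \left(-2\right) 12} \left(-2 + 12\right) = 2 \left(-2\right) \frac{1}{1 - 48} \cdot 10 = 2 \left(-2\right) \frac{1}{-47} \cdot 10 = 2 \left(-2\right) \left(- \frac{1}{47}\right) 10 = \frac{40}{47}$)
$O{\left(0 \right)} J{\left(-6,q{\left(2 \right)} \right)} 4 = 0 \cdot \frac{40}{47} \cdot 4 = 0 \cdot 4 = 0$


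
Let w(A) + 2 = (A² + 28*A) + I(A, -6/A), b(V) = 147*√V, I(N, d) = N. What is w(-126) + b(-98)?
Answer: 12220 + 1029*I*√2 ≈ 12220.0 + 1455.2*I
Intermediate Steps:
w(A) = -2 + A² + 29*A (w(A) = -2 + ((A² + 28*A) + A) = -2 + (A² + 29*A) = -2 + A² + 29*A)
w(-126) + b(-98) = (-2 + (-126)² + 29*(-126)) + 147*√(-98) = (-2 + 15876 - 3654) + 147*(7*I*√2) = 12220 + 1029*I*√2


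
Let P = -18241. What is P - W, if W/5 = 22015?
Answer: -128316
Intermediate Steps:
W = 110075 (W = 5*22015 = 110075)
P - W = -18241 - 1*110075 = -18241 - 110075 = -128316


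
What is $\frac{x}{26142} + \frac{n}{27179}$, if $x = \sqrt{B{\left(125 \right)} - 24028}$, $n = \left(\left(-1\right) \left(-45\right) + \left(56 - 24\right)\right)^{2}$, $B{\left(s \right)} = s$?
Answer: $\frac{5929}{27179} + \frac{i \sqrt{23903}}{26142} \approx 0.21815 + 0.0059141 i$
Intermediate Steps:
$n = 5929$ ($n = \left(45 + 32\right)^{2} = 77^{2} = 5929$)
$x = i \sqrt{23903}$ ($x = \sqrt{125 - 24028} = \sqrt{-23903} = i \sqrt{23903} \approx 154.61 i$)
$\frac{x}{26142} + \frac{n}{27179} = \frac{i \sqrt{23903}}{26142} + \frac{5929}{27179} = \frac{5929}{27179} + \frac{i \sqrt{23903}}{26142}$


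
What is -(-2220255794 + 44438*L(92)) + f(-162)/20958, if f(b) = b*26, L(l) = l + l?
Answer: 7726792651884/3493 ≈ 2.2121e+9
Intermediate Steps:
L(l) = 2*l
f(b) = 26*b
-(-2220255794 + 44438*L(92)) + f(-162)/20958 = -44438/(1/(2*92 - 49963)) + (26*(-162))/20958 = -44438/(1/(184 - 49963)) - 4212*1/20958 = -44438/(1/(-49779)) - 702/3493 = -44438/(-1/49779) - 702/3493 = -44438*(-49779) - 702/3493 = 2212079202 - 702/3493 = 7726792651884/3493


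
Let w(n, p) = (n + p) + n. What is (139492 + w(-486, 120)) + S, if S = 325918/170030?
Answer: 11786642559/85015 ≈ 1.3864e+5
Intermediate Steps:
S = 162959/85015 (S = 325918*(1/170030) = 162959/85015 ≈ 1.9168)
w(n, p) = p + 2*n
(139492 + w(-486, 120)) + S = (139492 + (120 + 2*(-486))) + 162959/85015 = (139492 + (120 - 972)) + 162959/85015 = (139492 - 852) + 162959/85015 = 138640 + 162959/85015 = 11786642559/85015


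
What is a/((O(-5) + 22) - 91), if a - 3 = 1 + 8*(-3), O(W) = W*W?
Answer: 5/11 ≈ 0.45455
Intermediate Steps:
O(W) = W²
a = -20 (a = 3 + (1 + 8*(-3)) = 3 + (1 - 24) = 3 - 23 = -20)
a/((O(-5) + 22) - 91) = -20/(((-5)² + 22) - 91) = -20/((25 + 22) - 91) = -20/(47 - 91) = -20/(-44) = -20*(-1/44) = 5/11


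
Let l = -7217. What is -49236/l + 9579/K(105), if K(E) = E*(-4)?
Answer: -329609/20620 ≈ -15.985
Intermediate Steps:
K(E) = -4*E
-49236/l + 9579/K(105) = -49236/(-7217) + 9579/((-4*105)) = -49236*(-1/7217) + 9579/(-420) = 49236/7217 + 9579*(-1/420) = 49236/7217 - 3193/140 = -329609/20620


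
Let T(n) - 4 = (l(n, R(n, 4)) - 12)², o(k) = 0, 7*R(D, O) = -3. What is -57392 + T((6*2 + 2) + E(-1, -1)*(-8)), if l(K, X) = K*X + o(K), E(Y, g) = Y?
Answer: -2789512/49 ≈ -56929.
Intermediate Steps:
R(D, O) = -3/7 (R(D, O) = (⅐)*(-3) = -3/7)
l(K, X) = K*X (l(K, X) = K*X + 0 = K*X)
T(n) = 4 + (-12 - 3*n/7)² (T(n) = 4 + (n*(-3/7) - 12)² = 4 + (-3*n/7 - 12)² = 4 + (-12 - 3*n/7)²)
-57392 + T((6*2 + 2) + E(-1, -1)*(-8)) = -57392 + (4 + 9*(28 + ((6*2 + 2) - 1*(-8)))²/49) = -57392 + (4 + 9*(28 + ((12 + 2) + 8))²/49) = -57392 + (4 + 9*(28 + (14 + 8))²/49) = -57392 + (4 + 9*(28 + 22)²/49) = -57392 + (4 + (9/49)*50²) = -57392 + (4 + (9/49)*2500) = -57392 + (4 + 22500/49) = -57392 + 22696/49 = -2789512/49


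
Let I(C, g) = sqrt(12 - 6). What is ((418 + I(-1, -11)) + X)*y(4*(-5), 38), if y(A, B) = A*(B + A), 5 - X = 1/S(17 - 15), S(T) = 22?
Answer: -1674900/11 - 360*sqrt(6) ≈ -1.5315e+5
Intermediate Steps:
X = 109/22 (X = 5 - 1/22 = 109/22 ≈ 4.9545)
I(C, g) = sqrt(6)
y(A, B) = A*(A + B)
((418 + I(-1, -11)) + X)*y(4*(-5), 38) = ((418 + sqrt(6)) + 109/22)*((4*(-5))*(4*(-5) + 38)) = (9305/22 + sqrt(6))*(-20*(-20 + 38)) = (9305/22 + sqrt(6))*(-20*18) = (9305/22 + sqrt(6))*(-360) = -1674900/11 - 360*sqrt(6)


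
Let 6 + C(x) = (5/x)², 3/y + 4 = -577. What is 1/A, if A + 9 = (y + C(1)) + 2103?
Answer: 581/1227650 ≈ 0.00047326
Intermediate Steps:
y = -3/581 (y = 3/(-4 - 577) = 3/(-581) = 3*(-1/581) = -3/581 ≈ -0.0051635)
C(x) = -6 + 25/x² (C(x) = -6 + (5/x)² = -6 + 25/x²)
A = 1227650/581 (A = -9 + ((-3/581 + (-6 + 25/1²)) + 2103) = -9 + ((-3/581 + (-6 + 25*1)) + 2103) = -9 + ((-3/581 + (-6 + 25)) + 2103) = -9 + ((-3/581 + 19) + 2103) = -9 + (11036/581 + 2103) = -9 + 1232879/581 = 1227650/581 ≈ 2113.0)
1/A = 1/(1227650/581) = 581/1227650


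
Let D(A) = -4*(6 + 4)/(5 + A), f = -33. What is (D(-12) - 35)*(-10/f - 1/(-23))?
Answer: -53915/5313 ≈ -10.148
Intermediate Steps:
D(A) = -4/(1/2 + A/10) (D(A) = -4*10/(5 + A) = -4/(1/2 + A/10))
(D(-12) - 35)*(-10/f - 1/(-23)) = (-40/(5 - 12) - 35)*(-10/(-33) - 1/(-23)) = (-40/(-7) - 35)*(-10*(-1/33) - 1*(-1/23)) = (-40*(-1/7) - 35)*(10/33 + 1/23) = (40/7 - 35)*(263/759) = -205/7*263/759 = -53915/5313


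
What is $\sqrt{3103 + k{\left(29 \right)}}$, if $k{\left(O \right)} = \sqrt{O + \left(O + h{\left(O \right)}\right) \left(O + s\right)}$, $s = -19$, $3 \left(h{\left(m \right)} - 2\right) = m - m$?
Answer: $\sqrt{3103 + \sqrt{339}} \approx 55.87$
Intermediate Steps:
$h{\left(m \right)} = 2$ ($h{\left(m \right)} = 2 + \frac{m - m}{3} = 2 + \frac{1}{3} \cdot 0 = 2 + 0 = 2$)
$k{\left(O \right)} = \sqrt{O + \left(-19 + O\right) \left(2 + O\right)}$ ($k{\left(O \right)} = \sqrt{O + \left(O + 2\right) \left(O - 19\right)} = \sqrt{O + \left(2 + O\right) \left(-19 + O\right)} = \sqrt{O + \left(-19 + O\right) \left(2 + O\right)}$)
$\sqrt{3103 + k{\left(29 \right)}} = \sqrt{3103 + \sqrt{-38 + 29^{2} - 464}} = \sqrt{3103 + \sqrt{-38 + 841 - 464}} = \sqrt{3103 + \sqrt{339}}$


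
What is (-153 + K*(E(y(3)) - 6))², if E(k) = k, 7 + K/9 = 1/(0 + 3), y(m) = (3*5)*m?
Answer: 6215049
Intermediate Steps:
y(m) = 15*m
K = -60 (K = -63 + 9/(0 + 3) = -63 + 9/3 = -63 + 9*(⅓) = -63 + 3 = -60)
(-153 + K*(E(y(3)) - 6))² = (-153 - 60*(15*3 - 6))² = (-153 - 60*(45 - 6))² = (-153 - 60*39)² = (-153 - 2340)² = (-2493)² = 6215049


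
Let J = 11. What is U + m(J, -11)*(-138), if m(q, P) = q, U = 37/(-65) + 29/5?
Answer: -19666/13 ≈ -1512.8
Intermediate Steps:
U = 68/13 (U = 37*(-1/65) + 29*(⅕) = -37/65 + 29/5 = 68/13 ≈ 5.2308)
U + m(J, -11)*(-138) = 68/13 + 11*(-138) = 68/13 - 1518 = -19666/13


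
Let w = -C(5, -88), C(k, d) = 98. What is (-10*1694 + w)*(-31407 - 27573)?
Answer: 1004901240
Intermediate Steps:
w = -98 (w = -1*98 = -98)
(-10*1694 + w)*(-31407 - 27573) = (-10*1694 - 98)*(-31407 - 27573) = (-16940 - 98)*(-58980) = -17038*(-58980) = 1004901240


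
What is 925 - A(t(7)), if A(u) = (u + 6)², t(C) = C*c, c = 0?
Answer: 889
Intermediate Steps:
t(C) = 0 (t(C) = C*0 = 0)
A(u) = (6 + u)²
925 - A(t(7)) = 925 - (6 + 0)² = 925 - 1*6² = 925 - 1*36 = 925 - 36 = 889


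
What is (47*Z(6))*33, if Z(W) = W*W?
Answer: 55836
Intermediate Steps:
Z(W) = W**2
(47*Z(6))*33 = (47*6**2)*33 = (47*36)*33 = 1692*33 = 55836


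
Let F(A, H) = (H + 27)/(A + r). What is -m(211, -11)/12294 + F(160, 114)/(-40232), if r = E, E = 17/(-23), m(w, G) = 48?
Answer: -2802845/713855208 ≈ -0.0039264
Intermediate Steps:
E = -17/23 (E = 17*(-1/23) = -17/23 ≈ -0.73913)
r = -17/23 ≈ -0.73913
F(A, H) = (27 + H)/(-17/23 + A) (F(A, H) = (H + 27)/(A - 17/23) = (27 + H)/(-17/23 + A))
-m(211, -11)/12294 + F(160, 114)/(-40232) = -1*48/12294 + (23*(27 + 114)/(-17 + 23*160))/(-40232) = -48*1/12294 + (23*141/(-17 + 3680))*(-1/40232) = -8/2049 + (23*141/3663)*(-1/40232) = -8/2049 + (23*(1/3663)*141)*(-1/40232) = -8/2049 + (1081/1221)*(-1/40232) = -8/2049 - 23/1045176 = -2802845/713855208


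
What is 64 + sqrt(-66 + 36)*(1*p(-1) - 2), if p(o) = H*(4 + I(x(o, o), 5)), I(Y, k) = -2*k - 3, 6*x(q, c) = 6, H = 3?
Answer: 64 - 29*I*sqrt(30) ≈ 64.0 - 158.84*I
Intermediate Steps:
x(q, c) = 1 (x(q, c) = (1/6)*6 = 1)
I(Y, k) = -3 - 2*k
p(o) = -27 (p(o) = 3*(4 + (-3 - 2*5)) = 3*(4 + (-3 - 10)) = 3*(4 - 13) = 3*(-9) = -27)
64 + sqrt(-66 + 36)*(1*p(-1) - 2) = 64 + sqrt(-66 + 36)*(1*(-27) - 2) = 64 + sqrt(-30)*(-27 - 2) = 64 + (I*sqrt(30))*(-29) = 64 - 29*I*sqrt(30)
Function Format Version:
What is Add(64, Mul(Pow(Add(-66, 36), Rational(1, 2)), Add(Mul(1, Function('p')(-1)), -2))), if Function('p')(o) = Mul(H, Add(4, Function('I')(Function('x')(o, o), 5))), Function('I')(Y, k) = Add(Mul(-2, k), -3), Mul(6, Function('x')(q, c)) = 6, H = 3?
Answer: Add(64, Mul(-29, I, Pow(30, Rational(1, 2)))) ≈ Add(64.000, Mul(-158.84, I))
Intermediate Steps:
Function('x')(q, c) = 1 (Function('x')(q, c) = Mul(Rational(1, 6), 6) = 1)
Function('I')(Y, k) = Add(-3, Mul(-2, k))
Function('p')(o) = -27 (Function('p')(o) = Mul(3, Add(4, Add(-3, Mul(-2, 5)))) = Mul(3, Add(4, Add(-3, -10))) = Mul(3, Add(4, -13)) = Mul(3, -9) = -27)
Add(64, Mul(Pow(Add(-66, 36), Rational(1, 2)), Add(Mul(1, Function('p')(-1)), -2))) = Add(64, Mul(Pow(Add(-66, 36), Rational(1, 2)), Add(Mul(1, -27), -2))) = Add(64, Mul(Pow(-30, Rational(1, 2)), Add(-27, -2))) = Add(64, Mul(Mul(I, Pow(30, Rational(1, 2))), -29)) = Add(64, Mul(-29, I, Pow(30, Rational(1, 2))))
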